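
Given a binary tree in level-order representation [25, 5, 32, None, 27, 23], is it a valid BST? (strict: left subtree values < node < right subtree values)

Level-order array: [25, 5, 32, None, 27, 23]
Validate using subtree bounds (lo, hi): at each node, require lo < value < hi,
then recurse left with hi=value and right with lo=value.
Preorder trace (stopping at first violation):
  at node 25 with bounds (-inf, +inf): OK
  at node 5 with bounds (-inf, 25): OK
  at node 27 with bounds (5, 25): VIOLATION
Node 27 violates its bound: not (5 < 27 < 25).
Result: Not a valid BST


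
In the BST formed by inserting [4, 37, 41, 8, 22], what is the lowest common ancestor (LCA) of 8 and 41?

Tree insertion order: [4, 37, 41, 8, 22]
Tree (level-order array): [4, None, 37, 8, 41, None, 22]
In a BST, the LCA of p=8, q=41 is the first node v on the
root-to-leaf path with p <= v <= q (go left if both < v, right if both > v).
Walk from root:
  at 4: both 8 and 41 > 4, go right
  at 37: 8 <= 37 <= 41, this is the LCA
LCA = 37


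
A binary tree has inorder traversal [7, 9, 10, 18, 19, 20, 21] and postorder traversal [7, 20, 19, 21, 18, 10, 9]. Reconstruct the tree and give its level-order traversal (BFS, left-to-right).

Inorder:   [7, 9, 10, 18, 19, 20, 21]
Postorder: [7, 20, 19, 21, 18, 10, 9]
Algorithm: postorder visits root last, so walk postorder right-to-left;
each value is the root of the current inorder slice — split it at that
value, recurse on the right subtree first, then the left.
Recursive splits:
  root=9; inorder splits into left=[7], right=[10, 18, 19, 20, 21]
  root=10; inorder splits into left=[], right=[18, 19, 20, 21]
  root=18; inorder splits into left=[], right=[19, 20, 21]
  root=21; inorder splits into left=[19, 20], right=[]
  root=19; inorder splits into left=[], right=[20]
  root=20; inorder splits into left=[], right=[]
  root=7; inorder splits into left=[], right=[]
Reconstructed level-order: [9, 7, 10, 18, 21, 19, 20]


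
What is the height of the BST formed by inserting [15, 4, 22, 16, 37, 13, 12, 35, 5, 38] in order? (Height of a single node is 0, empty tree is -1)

Insertion order: [15, 4, 22, 16, 37, 13, 12, 35, 5, 38]
Tree (level-order array): [15, 4, 22, None, 13, 16, 37, 12, None, None, None, 35, 38, 5]
Compute height bottom-up (empty subtree = -1):
  height(5) = 1 + max(-1, -1) = 0
  height(12) = 1 + max(0, -1) = 1
  height(13) = 1 + max(1, -1) = 2
  height(4) = 1 + max(-1, 2) = 3
  height(16) = 1 + max(-1, -1) = 0
  height(35) = 1 + max(-1, -1) = 0
  height(38) = 1 + max(-1, -1) = 0
  height(37) = 1 + max(0, 0) = 1
  height(22) = 1 + max(0, 1) = 2
  height(15) = 1 + max(3, 2) = 4
Height = 4


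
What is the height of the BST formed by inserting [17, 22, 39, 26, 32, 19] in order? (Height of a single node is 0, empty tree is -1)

Insertion order: [17, 22, 39, 26, 32, 19]
Tree (level-order array): [17, None, 22, 19, 39, None, None, 26, None, None, 32]
Compute height bottom-up (empty subtree = -1):
  height(19) = 1 + max(-1, -1) = 0
  height(32) = 1 + max(-1, -1) = 0
  height(26) = 1 + max(-1, 0) = 1
  height(39) = 1 + max(1, -1) = 2
  height(22) = 1 + max(0, 2) = 3
  height(17) = 1 + max(-1, 3) = 4
Height = 4


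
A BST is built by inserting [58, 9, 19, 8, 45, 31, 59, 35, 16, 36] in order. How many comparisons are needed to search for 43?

Search path for 43: 58 -> 9 -> 19 -> 45 -> 31 -> 35 -> 36
Found: False
Comparisons: 7


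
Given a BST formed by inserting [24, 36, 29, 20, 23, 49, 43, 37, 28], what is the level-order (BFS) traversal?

Tree insertion order: [24, 36, 29, 20, 23, 49, 43, 37, 28]
Tree (level-order array): [24, 20, 36, None, 23, 29, 49, None, None, 28, None, 43, None, None, None, 37]
BFS from the root, enqueuing left then right child of each popped node:
  queue [24] -> pop 24, enqueue [20, 36], visited so far: [24]
  queue [20, 36] -> pop 20, enqueue [23], visited so far: [24, 20]
  queue [36, 23] -> pop 36, enqueue [29, 49], visited so far: [24, 20, 36]
  queue [23, 29, 49] -> pop 23, enqueue [none], visited so far: [24, 20, 36, 23]
  queue [29, 49] -> pop 29, enqueue [28], visited so far: [24, 20, 36, 23, 29]
  queue [49, 28] -> pop 49, enqueue [43], visited so far: [24, 20, 36, 23, 29, 49]
  queue [28, 43] -> pop 28, enqueue [none], visited so far: [24, 20, 36, 23, 29, 49, 28]
  queue [43] -> pop 43, enqueue [37], visited so far: [24, 20, 36, 23, 29, 49, 28, 43]
  queue [37] -> pop 37, enqueue [none], visited so far: [24, 20, 36, 23, 29, 49, 28, 43, 37]
Result: [24, 20, 36, 23, 29, 49, 28, 43, 37]


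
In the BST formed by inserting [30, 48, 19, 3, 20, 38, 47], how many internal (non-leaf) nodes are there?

Tree built from: [30, 48, 19, 3, 20, 38, 47]
Tree (level-order array): [30, 19, 48, 3, 20, 38, None, None, None, None, None, None, 47]
Rule: An internal node has at least one child.
Per-node child counts:
  node 30: 2 child(ren)
  node 19: 2 child(ren)
  node 3: 0 child(ren)
  node 20: 0 child(ren)
  node 48: 1 child(ren)
  node 38: 1 child(ren)
  node 47: 0 child(ren)
Matching nodes: [30, 19, 48, 38]
Count of internal (non-leaf) nodes: 4


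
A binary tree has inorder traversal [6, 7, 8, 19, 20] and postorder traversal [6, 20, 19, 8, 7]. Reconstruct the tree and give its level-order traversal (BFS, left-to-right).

Inorder:   [6, 7, 8, 19, 20]
Postorder: [6, 20, 19, 8, 7]
Algorithm: postorder visits root last, so walk postorder right-to-left;
each value is the root of the current inorder slice — split it at that
value, recurse on the right subtree first, then the left.
Recursive splits:
  root=7; inorder splits into left=[6], right=[8, 19, 20]
  root=8; inorder splits into left=[], right=[19, 20]
  root=19; inorder splits into left=[], right=[20]
  root=20; inorder splits into left=[], right=[]
  root=6; inorder splits into left=[], right=[]
Reconstructed level-order: [7, 6, 8, 19, 20]


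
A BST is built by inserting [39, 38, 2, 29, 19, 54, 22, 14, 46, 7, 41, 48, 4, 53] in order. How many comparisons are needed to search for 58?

Search path for 58: 39 -> 54
Found: False
Comparisons: 2


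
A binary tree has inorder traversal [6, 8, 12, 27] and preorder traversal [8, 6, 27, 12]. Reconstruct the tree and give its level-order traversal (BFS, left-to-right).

Inorder:  [6, 8, 12, 27]
Preorder: [8, 6, 27, 12]
Algorithm: preorder visits root first, so consume preorder in order;
for each root, split the current inorder slice at that value into
left-subtree inorder and right-subtree inorder, then recurse.
Recursive splits:
  root=8; inorder splits into left=[6], right=[12, 27]
  root=6; inorder splits into left=[], right=[]
  root=27; inorder splits into left=[12], right=[]
  root=12; inorder splits into left=[], right=[]
Reconstructed level-order: [8, 6, 27, 12]


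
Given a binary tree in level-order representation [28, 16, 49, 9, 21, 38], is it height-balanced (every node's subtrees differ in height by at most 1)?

Tree (level-order array): [28, 16, 49, 9, 21, 38]
Definition: a tree is height-balanced if, at every node, |h(left) - h(right)| <= 1 (empty subtree has height -1).
Bottom-up per-node check:
  node 9: h_left=-1, h_right=-1, diff=0 [OK], height=0
  node 21: h_left=-1, h_right=-1, diff=0 [OK], height=0
  node 16: h_left=0, h_right=0, diff=0 [OK], height=1
  node 38: h_left=-1, h_right=-1, diff=0 [OK], height=0
  node 49: h_left=0, h_right=-1, diff=1 [OK], height=1
  node 28: h_left=1, h_right=1, diff=0 [OK], height=2
All nodes satisfy the balance condition.
Result: Balanced


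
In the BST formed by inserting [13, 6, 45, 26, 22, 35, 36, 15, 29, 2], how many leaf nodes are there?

Tree built from: [13, 6, 45, 26, 22, 35, 36, 15, 29, 2]
Tree (level-order array): [13, 6, 45, 2, None, 26, None, None, None, 22, 35, 15, None, 29, 36]
Rule: A leaf has 0 children.
Per-node child counts:
  node 13: 2 child(ren)
  node 6: 1 child(ren)
  node 2: 0 child(ren)
  node 45: 1 child(ren)
  node 26: 2 child(ren)
  node 22: 1 child(ren)
  node 15: 0 child(ren)
  node 35: 2 child(ren)
  node 29: 0 child(ren)
  node 36: 0 child(ren)
Matching nodes: [2, 15, 29, 36]
Count of leaf nodes: 4


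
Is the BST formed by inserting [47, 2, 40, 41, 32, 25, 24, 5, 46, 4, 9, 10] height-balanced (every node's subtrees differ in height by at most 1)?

Tree (level-order array): [47, 2, None, None, 40, 32, 41, 25, None, None, 46, 24, None, None, None, 5, None, 4, 9, None, None, None, 10]
Definition: a tree is height-balanced if, at every node, |h(left) - h(right)| <= 1 (empty subtree has height -1).
Bottom-up per-node check:
  node 4: h_left=-1, h_right=-1, diff=0 [OK], height=0
  node 10: h_left=-1, h_right=-1, diff=0 [OK], height=0
  node 9: h_left=-1, h_right=0, diff=1 [OK], height=1
  node 5: h_left=0, h_right=1, diff=1 [OK], height=2
  node 24: h_left=2, h_right=-1, diff=3 [FAIL (|2--1|=3 > 1)], height=3
  node 25: h_left=3, h_right=-1, diff=4 [FAIL (|3--1|=4 > 1)], height=4
  node 32: h_left=4, h_right=-1, diff=5 [FAIL (|4--1|=5 > 1)], height=5
  node 46: h_left=-1, h_right=-1, diff=0 [OK], height=0
  node 41: h_left=-1, h_right=0, diff=1 [OK], height=1
  node 40: h_left=5, h_right=1, diff=4 [FAIL (|5-1|=4 > 1)], height=6
  node 2: h_left=-1, h_right=6, diff=7 [FAIL (|-1-6|=7 > 1)], height=7
  node 47: h_left=7, h_right=-1, diff=8 [FAIL (|7--1|=8 > 1)], height=8
Node 24 violates the condition: |2 - -1| = 3 > 1.
Result: Not balanced


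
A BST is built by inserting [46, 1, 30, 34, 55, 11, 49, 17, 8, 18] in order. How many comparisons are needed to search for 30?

Search path for 30: 46 -> 1 -> 30
Found: True
Comparisons: 3


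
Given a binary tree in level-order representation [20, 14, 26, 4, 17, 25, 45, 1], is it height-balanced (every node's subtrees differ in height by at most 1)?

Tree (level-order array): [20, 14, 26, 4, 17, 25, 45, 1]
Definition: a tree is height-balanced if, at every node, |h(left) - h(right)| <= 1 (empty subtree has height -1).
Bottom-up per-node check:
  node 1: h_left=-1, h_right=-1, diff=0 [OK], height=0
  node 4: h_left=0, h_right=-1, diff=1 [OK], height=1
  node 17: h_left=-1, h_right=-1, diff=0 [OK], height=0
  node 14: h_left=1, h_right=0, diff=1 [OK], height=2
  node 25: h_left=-1, h_right=-1, diff=0 [OK], height=0
  node 45: h_left=-1, h_right=-1, diff=0 [OK], height=0
  node 26: h_left=0, h_right=0, diff=0 [OK], height=1
  node 20: h_left=2, h_right=1, diff=1 [OK], height=3
All nodes satisfy the balance condition.
Result: Balanced


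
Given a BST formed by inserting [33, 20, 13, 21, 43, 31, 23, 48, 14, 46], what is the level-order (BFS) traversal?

Tree insertion order: [33, 20, 13, 21, 43, 31, 23, 48, 14, 46]
Tree (level-order array): [33, 20, 43, 13, 21, None, 48, None, 14, None, 31, 46, None, None, None, 23]
BFS from the root, enqueuing left then right child of each popped node:
  queue [33] -> pop 33, enqueue [20, 43], visited so far: [33]
  queue [20, 43] -> pop 20, enqueue [13, 21], visited so far: [33, 20]
  queue [43, 13, 21] -> pop 43, enqueue [48], visited so far: [33, 20, 43]
  queue [13, 21, 48] -> pop 13, enqueue [14], visited so far: [33, 20, 43, 13]
  queue [21, 48, 14] -> pop 21, enqueue [31], visited so far: [33, 20, 43, 13, 21]
  queue [48, 14, 31] -> pop 48, enqueue [46], visited so far: [33, 20, 43, 13, 21, 48]
  queue [14, 31, 46] -> pop 14, enqueue [none], visited so far: [33, 20, 43, 13, 21, 48, 14]
  queue [31, 46] -> pop 31, enqueue [23], visited so far: [33, 20, 43, 13, 21, 48, 14, 31]
  queue [46, 23] -> pop 46, enqueue [none], visited so far: [33, 20, 43, 13, 21, 48, 14, 31, 46]
  queue [23] -> pop 23, enqueue [none], visited so far: [33, 20, 43, 13, 21, 48, 14, 31, 46, 23]
Result: [33, 20, 43, 13, 21, 48, 14, 31, 46, 23]


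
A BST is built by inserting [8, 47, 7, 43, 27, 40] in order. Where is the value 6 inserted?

Starting tree (level order): [8, 7, 47, None, None, 43, None, 27, None, None, 40]
Insertion path: 8 -> 7
Result: insert 6 as left child of 7
Final tree (level order): [8, 7, 47, 6, None, 43, None, None, None, 27, None, None, 40]


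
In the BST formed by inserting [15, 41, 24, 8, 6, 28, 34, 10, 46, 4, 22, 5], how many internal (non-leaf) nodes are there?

Tree built from: [15, 41, 24, 8, 6, 28, 34, 10, 46, 4, 22, 5]
Tree (level-order array): [15, 8, 41, 6, 10, 24, 46, 4, None, None, None, 22, 28, None, None, None, 5, None, None, None, 34]
Rule: An internal node has at least one child.
Per-node child counts:
  node 15: 2 child(ren)
  node 8: 2 child(ren)
  node 6: 1 child(ren)
  node 4: 1 child(ren)
  node 5: 0 child(ren)
  node 10: 0 child(ren)
  node 41: 2 child(ren)
  node 24: 2 child(ren)
  node 22: 0 child(ren)
  node 28: 1 child(ren)
  node 34: 0 child(ren)
  node 46: 0 child(ren)
Matching nodes: [15, 8, 6, 4, 41, 24, 28]
Count of internal (non-leaf) nodes: 7


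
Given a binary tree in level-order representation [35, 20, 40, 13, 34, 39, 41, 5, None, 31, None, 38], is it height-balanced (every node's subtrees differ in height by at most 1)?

Tree (level-order array): [35, 20, 40, 13, 34, 39, 41, 5, None, 31, None, 38]
Definition: a tree is height-balanced if, at every node, |h(left) - h(right)| <= 1 (empty subtree has height -1).
Bottom-up per-node check:
  node 5: h_left=-1, h_right=-1, diff=0 [OK], height=0
  node 13: h_left=0, h_right=-1, diff=1 [OK], height=1
  node 31: h_left=-1, h_right=-1, diff=0 [OK], height=0
  node 34: h_left=0, h_right=-1, diff=1 [OK], height=1
  node 20: h_left=1, h_right=1, diff=0 [OK], height=2
  node 38: h_left=-1, h_right=-1, diff=0 [OK], height=0
  node 39: h_left=0, h_right=-1, diff=1 [OK], height=1
  node 41: h_left=-1, h_right=-1, diff=0 [OK], height=0
  node 40: h_left=1, h_right=0, diff=1 [OK], height=2
  node 35: h_left=2, h_right=2, diff=0 [OK], height=3
All nodes satisfy the balance condition.
Result: Balanced


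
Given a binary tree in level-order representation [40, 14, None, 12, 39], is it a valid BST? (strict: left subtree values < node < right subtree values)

Level-order array: [40, 14, None, 12, 39]
Validate using subtree bounds (lo, hi): at each node, require lo < value < hi,
then recurse left with hi=value and right with lo=value.
Preorder trace (stopping at first violation):
  at node 40 with bounds (-inf, +inf): OK
  at node 14 with bounds (-inf, 40): OK
  at node 12 with bounds (-inf, 14): OK
  at node 39 with bounds (14, 40): OK
No violation found at any node.
Result: Valid BST


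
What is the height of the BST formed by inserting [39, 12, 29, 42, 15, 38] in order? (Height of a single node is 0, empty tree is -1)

Insertion order: [39, 12, 29, 42, 15, 38]
Tree (level-order array): [39, 12, 42, None, 29, None, None, 15, 38]
Compute height bottom-up (empty subtree = -1):
  height(15) = 1 + max(-1, -1) = 0
  height(38) = 1 + max(-1, -1) = 0
  height(29) = 1 + max(0, 0) = 1
  height(12) = 1 + max(-1, 1) = 2
  height(42) = 1 + max(-1, -1) = 0
  height(39) = 1 + max(2, 0) = 3
Height = 3


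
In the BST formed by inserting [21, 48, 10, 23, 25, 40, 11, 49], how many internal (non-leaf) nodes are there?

Tree built from: [21, 48, 10, 23, 25, 40, 11, 49]
Tree (level-order array): [21, 10, 48, None, 11, 23, 49, None, None, None, 25, None, None, None, 40]
Rule: An internal node has at least one child.
Per-node child counts:
  node 21: 2 child(ren)
  node 10: 1 child(ren)
  node 11: 0 child(ren)
  node 48: 2 child(ren)
  node 23: 1 child(ren)
  node 25: 1 child(ren)
  node 40: 0 child(ren)
  node 49: 0 child(ren)
Matching nodes: [21, 10, 48, 23, 25]
Count of internal (non-leaf) nodes: 5


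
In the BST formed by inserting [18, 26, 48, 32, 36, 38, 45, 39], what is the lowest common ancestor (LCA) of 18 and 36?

Tree insertion order: [18, 26, 48, 32, 36, 38, 45, 39]
Tree (level-order array): [18, None, 26, None, 48, 32, None, None, 36, None, 38, None, 45, 39]
In a BST, the LCA of p=18, q=36 is the first node v on the
root-to-leaf path with p <= v <= q (go left if both < v, right if both > v).
Walk from root:
  at 18: 18 <= 18 <= 36, this is the LCA
LCA = 18


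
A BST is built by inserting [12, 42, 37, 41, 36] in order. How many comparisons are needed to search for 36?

Search path for 36: 12 -> 42 -> 37 -> 36
Found: True
Comparisons: 4


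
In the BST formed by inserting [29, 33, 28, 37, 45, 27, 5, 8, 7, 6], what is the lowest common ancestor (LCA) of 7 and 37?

Tree insertion order: [29, 33, 28, 37, 45, 27, 5, 8, 7, 6]
Tree (level-order array): [29, 28, 33, 27, None, None, 37, 5, None, None, 45, None, 8, None, None, 7, None, 6]
In a BST, the LCA of p=7, q=37 is the first node v on the
root-to-leaf path with p <= v <= q (go left if both < v, right if both > v).
Walk from root:
  at 29: 7 <= 29 <= 37, this is the LCA
LCA = 29


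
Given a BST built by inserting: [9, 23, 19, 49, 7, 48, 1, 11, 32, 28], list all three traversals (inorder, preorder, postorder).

Tree insertion order: [9, 23, 19, 49, 7, 48, 1, 11, 32, 28]
Tree (level-order array): [9, 7, 23, 1, None, 19, 49, None, None, 11, None, 48, None, None, None, 32, None, 28]
Inorder (L, root, R): [1, 7, 9, 11, 19, 23, 28, 32, 48, 49]
Preorder (root, L, R): [9, 7, 1, 23, 19, 11, 49, 48, 32, 28]
Postorder (L, R, root): [1, 7, 11, 19, 28, 32, 48, 49, 23, 9]


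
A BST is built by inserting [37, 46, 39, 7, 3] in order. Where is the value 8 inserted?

Starting tree (level order): [37, 7, 46, 3, None, 39]
Insertion path: 37 -> 7
Result: insert 8 as right child of 7
Final tree (level order): [37, 7, 46, 3, 8, 39]


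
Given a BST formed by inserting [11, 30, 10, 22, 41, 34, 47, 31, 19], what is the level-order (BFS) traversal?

Tree insertion order: [11, 30, 10, 22, 41, 34, 47, 31, 19]
Tree (level-order array): [11, 10, 30, None, None, 22, 41, 19, None, 34, 47, None, None, 31]
BFS from the root, enqueuing left then right child of each popped node:
  queue [11] -> pop 11, enqueue [10, 30], visited so far: [11]
  queue [10, 30] -> pop 10, enqueue [none], visited so far: [11, 10]
  queue [30] -> pop 30, enqueue [22, 41], visited so far: [11, 10, 30]
  queue [22, 41] -> pop 22, enqueue [19], visited so far: [11, 10, 30, 22]
  queue [41, 19] -> pop 41, enqueue [34, 47], visited so far: [11, 10, 30, 22, 41]
  queue [19, 34, 47] -> pop 19, enqueue [none], visited so far: [11, 10, 30, 22, 41, 19]
  queue [34, 47] -> pop 34, enqueue [31], visited so far: [11, 10, 30, 22, 41, 19, 34]
  queue [47, 31] -> pop 47, enqueue [none], visited so far: [11, 10, 30, 22, 41, 19, 34, 47]
  queue [31] -> pop 31, enqueue [none], visited so far: [11, 10, 30, 22, 41, 19, 34, 47, 31]
Result: [11, 10, 30, 22, 41, 19, 34, 47, 31]


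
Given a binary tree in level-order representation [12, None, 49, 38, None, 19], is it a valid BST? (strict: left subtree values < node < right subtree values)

Level-order array: [12, None, 49, 38, None, 19]
Validate using subtree bounds (lo, hi): at each node, require lo < value < hi,
then recurse left with hi=value and right with lo=value.
Preorder trace (stopping at first violation):
  at node 12 with bounds (-inf, +inf): OK
  at node 49 with bounds (12, +inf): OK
  at node 38 with bounds (12, 49): OK
  at node 19 with bounds (12, 38): OK
No violation found at any node.
Result: Valid BST


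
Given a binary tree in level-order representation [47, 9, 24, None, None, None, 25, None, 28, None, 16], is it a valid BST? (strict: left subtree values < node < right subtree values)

Level-order array: [47, 9, 24, None, None, None, 25, None, 28, None, 16]
Validate using subtree bounds (lo, hi): at each node, require lo < value < hi,
then recurse left with hi=value and right with lo=value.
Preorder trace (stopping at first violation):
  at node 47 with bounds (-inf, +inf): OK
  at node 9 with bounds (-inf, 47): OK
  at node 24 with bounds (47, +inf): VIOLATION
Node 24 violates its bound: not (47 < 24 < +inf).
Result: Not a valid BST


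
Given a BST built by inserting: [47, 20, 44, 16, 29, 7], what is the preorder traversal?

Tree insertion order: [47, 20, 44, 16, 29, 7]
Tree (level-order array): [47, 20, None, 16, 44, 7, None, 29]
Preorder traversal: [47, 20, 16, 7, 44, 29]


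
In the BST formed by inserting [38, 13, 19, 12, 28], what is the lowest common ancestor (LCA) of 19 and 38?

Tree insertion order: [38, 13, 19, 12, 28]
Tree (level-order array): [38, 13, None, 12, 19, None, None, None, 28]
In a BST, the LCA of p=19, q=38 is the first node v on the
root-to-leaf path with p <= v <= q (go left if both < v, right if both > v).
Walk from root:
  at 38: 19 <= 38 <= 38, this is the LCA
LCA = 38


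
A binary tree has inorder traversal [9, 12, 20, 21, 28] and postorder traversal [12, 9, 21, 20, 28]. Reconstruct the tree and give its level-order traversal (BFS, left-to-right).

Inorder:   [9, 12, 20, 21, 28]
Postorder: [12, 9, 21, 20, 28]
Algorithm: postorder visits root last, so walk postorder right-to-left;
each value is the root of the current inorder slice — split it at that
value, recurse on the right subtree first, then the left.
Recursive splits:
  root=28; inorder splits into left=[9, 12, 20, 21], right=[]
  root=20; inorder splits into left=[9, 12], right=[21]
  root=21; inorder splits into left=[], right=[]
  root=9; inorder splits into left=[], right=[12]
  root=12; inorder splits into left=[], right=[]
Reconstructed level-order: [28, 20, 9, 21, 12]


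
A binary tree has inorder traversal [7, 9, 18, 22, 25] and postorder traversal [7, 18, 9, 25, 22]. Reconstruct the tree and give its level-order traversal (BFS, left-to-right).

Inorder:   [7, 9, 18, 22, 25]
Postorder: [7, 18, 9, 25, 22]
Algorithm: postorder visits root last, so walk postorder right-to-left;
each value is the root of the current inorder slice — split it at that
value, recurse on the right subtree first, then the left.
Recursive splits:
  root=22; inorder splits into left=[7, 9, 18], right=[25]
  root=25; inorder splits into left=[], right=[]
  root=9; inorder splits into left=[7], right=[18]
  root=18; inorder splits into left=[], right=[]
  root=7; inorder splits into left=[], right=[]
Reconstructed level-order: [22, 9, 25, 7, 18]


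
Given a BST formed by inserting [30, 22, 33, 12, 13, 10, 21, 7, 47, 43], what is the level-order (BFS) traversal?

Tree insertion order: [30, 22, 33, 12, 13, 10, 21, 7, 47, 43]
Tree (level-order array): [30, 22, 33, 12, None, None, 47, 10, 13, 43, None, 7, None, None, 21]
BFS from the root, enqueuing left then right child of each popped node:
  queue [30] -> pop 30, enqueue [22, 33], visited so far: [30]
  queue [22, 33] -> pop 22, enqueue [12], visited so far: [30, 22]
  queue [33, 12] -> pop 33, enqueue [47], visited so far: [30, 22, 33]
  queue [12, 47] -> pop 12, enqueue [10, 13], visited so far: [30, 22, 33, 12]
  queue [47, 10, 13] -> pop 47, enqueue [43], visited so far: [30, 22, 33, 12, 47]
  queue [10, 13, 43] -> pop 10, enqueue [7], visited so far: [30, 22, 33, 12, 47, 10]
  queue [13, 43, 7] -> pop 13, enqueue [21], visited so far: [30, 22, 33, 12, 47, 10, 13]
  queue [43, 7, 21] -> pop 43, enqueue [none], visited so far: [30, 22, 33, 12, 47, 10, 13, 43]
  queue [7, 21] -> pop 7, enqueue [none], visited so far: [30, 22, 33, 12, 47, 10, 13, 43, 7]
  queue [21] -> pop 21, enqueue [none], visited so far: [30, 22, 33, 12, 47, 10, 13, 43, 7, 21]
Result: [30, 22, 33, 12, 47, 10, 13, 43, 7, 21]


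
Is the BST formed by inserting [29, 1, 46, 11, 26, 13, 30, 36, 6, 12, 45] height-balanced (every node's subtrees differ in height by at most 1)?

Tree (level-order array): [29, 1, 46, None, 11, 30, None, 6, 26, None, 36, None, None, 13, None, None, 45, 12]
Definition: a tree is height-balanced if, at every node, |h(left) - h(right)| <= 1 (empty subtree has height -1).
Bottom-up per-node check:
  node 6: h_left=-1, h_right=-1, diff=0 [OK], height=0
  node 12: h_left=-1, h_right=-1, diff=0 [OK], height=0
  node 13: h_left=0, h_right=-1, diff=1 [OK], height=1
  node 26: h_left=1, h_right=-1, diff=2 [FAIL (|1--1|=2 > 1)], height=2
  node 11: h_left=0, h_right=2, diff=2 [FAIL (|0-2|=2 > 1)], height=3
  node 1: h_left=-1, h_right=3, diff=4 [FAIL (|-1-3|=4 > 1)], height=4
  node 45: h_left=-1, h_right=-1, diff=0 [OK], height=0
  node 36: h_left=-1, h_right=0, diff=1 [OK], height=1
  node 30: h_left=-1, h_right=1, diff=2 [FAIL (|-1-1|=2 > 1)], height=2
  node 46: h_left=2, h_right=-1, diff=3 [FAIL (|2--1|=3 > 1)], height=3
  node 29: h_left=4, h_right=3, diff=1 [OK], height=5
Node 26 violates the condition: |1 - -1| = 2 > 1.
Result: Not balanced


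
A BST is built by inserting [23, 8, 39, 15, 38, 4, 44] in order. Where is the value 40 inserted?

Starting tree (level order): [23, 8, 39, 4, 15, 38, 44]
Insertion path: 23 -> 39 -> 44
Result: insert 40 as left child of 44
Final tree (level order): [23, 8, 39, 4, 15, 38, 44, None, None, None, None, None, None, 40]


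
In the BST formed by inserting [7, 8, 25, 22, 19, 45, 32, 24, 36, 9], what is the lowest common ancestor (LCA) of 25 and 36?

Tree insertion order: [7, 8, 25, 22, 19, 45, 32, 24, 36, 9]
Tree (level-order array): [7, None, 8, None, 25, 22, 45, 19, 24, 32, None, 9, None, None, None, None, 36]
In a BST, the LCA of p=25, q=36 is the first node v on the
root-to-leaf path with p <= v <= q (go left if both < v, right if both > v).
Walk from root:
  at 7: both 25 and 36 > 7, go right
  at 8: both 25 and 36 > 8, go right
  at 25: 25 <= 25 <= 36, this is the LCA
LCA = 25


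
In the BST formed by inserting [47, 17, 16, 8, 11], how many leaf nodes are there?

Tree built from: [47, 17, 16, 8, 11]
Tree (level-order array): [47, 17, None, 16, None, 8, None, None, 11]
Rule: A leaf has 0 children.
Per-node child counts:
  node 47: 1 child(ren)
  node 17: 1 child(ren)
  node 16: 1 child(ren)
  node 8: 1 child(ren)
  node 11: 0 child(ren)
Matching nodes: [11]
Count of leaf nodes: 1


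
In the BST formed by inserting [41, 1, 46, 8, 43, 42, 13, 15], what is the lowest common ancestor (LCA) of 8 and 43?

Tree insertion order: [41, 1, 46, 8, 43, 42, 13, 15]
Tree (level-order array): [41, 1, 46, None, 8, 43, None, None, 13, 42, None, None, 15]
In a BST, the LCA of p=8, q=43 is the first node v on the
root-to-leaf path with p <= v <= q (go left if both < v, right if both > v).
Walk from root:
  at 41: 8 <= 41 <= 43, this is the LCA
LCA = 41


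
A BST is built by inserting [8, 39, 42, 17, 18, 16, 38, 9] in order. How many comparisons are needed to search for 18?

Search path for 18: 8 -> 39 -> 17 -> 18
Found: True
Comparisons: 4


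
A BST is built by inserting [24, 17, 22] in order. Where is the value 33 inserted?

Starting tree (level order): [24, 17, None, None, 22]
Insertion path: 24
Result: insert 33 as right child of 24
Final tree (level order): [24, 17, 33, None, 22]


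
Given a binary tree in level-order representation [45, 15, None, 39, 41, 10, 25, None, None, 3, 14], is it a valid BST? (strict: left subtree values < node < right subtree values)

Level-order array: [45, 15, None, 39, 41, 10, 25, None, None, 3, 14]
Validate using subtree bounds (lo, hi): at each node, require lo < value < hi,
then recurse left with hi=value and right with lo=value.
Preorder trace (stopping at first violation):
  at node 45 with bounds (-inf, +inf): OK
  at node 15 with bounds (-inf, 45): OK
  at node 39 with bounds (-inf, 15): VIOLATION
Node 39 violates its bound: not (-inf < 39 < 15).
Result: Not a valid BST


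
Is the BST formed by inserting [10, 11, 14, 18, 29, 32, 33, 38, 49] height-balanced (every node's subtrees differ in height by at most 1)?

Tree (level-order array): [10, None, 11, None, 14, None, 18, None, 29, None, 32, None, 33, None, 38, None, 49]
Definition: a tree is height-balanced if, at every node, |h(left) - h(right)| <= 1 (empty subtree has height -1).
Bottom-up per-node check:
  node 49: h_left=-1, h_right=-1, diff=0 [OK], height=0
  node 38: h_left=-1, h_right=0, diff=1 [OK], height=1
  node 33: h_left=-1, h_right=1, diff=2 [FAIL (|-1-1|=2 > 1)], height=2
  node 32: h_left=-1, h_right=2, diff=3 [FAIL (|-1-2|=3 > 1)], height=3
  node 29: h_left=-1, h_right=3, diff=4 [FAIL (|-1-3|=4 > 1)], height=4
  node 18: h_left=-1, h_right=4, diff=5 [FAIL (|-1-4|=5 > 1)], height=5
  node 14: h_left=-1, h_right=5, diff=6 [FAIL (|-1-5|=6 > 1)], height=6
  node 11: h_left=-1, h_right=6, diff=7 [FAIL (|-1-6|=7 > 1)], height=7
  node 10: h_left=-1, h_right=7, diff=8 [FAIL (|-1-7|=8 > 1)], height=8
Node 33 violates the condition: |-1 - 1| = 2 > 1.
Result: Not balanced


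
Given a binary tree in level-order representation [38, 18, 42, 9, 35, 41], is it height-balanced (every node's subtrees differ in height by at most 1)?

Tree (level-order array): [38, 18, 42, 9, 35, 41]
Definition: a tree is height-balanced if, at every node, |h(left) - h(right)| <= 1 (empty subtree has height -1).
Bottom-up per-node check:
  node 9: h_left=-1, h_right=-1, diff=0 [OK], height=0
  node 35: h_left=-1, h_right=-1, diff=0 [OK], height=0
  node 18: h_left=0, h_right=0, diff=0 [OK], height=1
  node 41: h_left=-1, h_right=-1, diff=0 [OK], height=0
  node 42: h_left=0, h_right=-1, diff=1 [OK], height=1
  node 38: h_left=1, h_right=1, diff=0 [OK], height=2
All nodes satisfy the balance condition.
Result: Balanced


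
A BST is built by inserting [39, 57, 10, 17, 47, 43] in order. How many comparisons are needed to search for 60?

Search path for 60: 39 -> 57
Found: False
Comparisons: 2


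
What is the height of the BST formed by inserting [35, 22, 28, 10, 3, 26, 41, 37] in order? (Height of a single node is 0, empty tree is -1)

Insertion order: [35, 22, 28, 10, 3, 26, 41, 37]
Tree (level-order array): [35, 22, 41, 10, 28, 37, None, 3, None, 26]
Compute height bottom-up (empty subtree = -1):
  height(3) = 1 + max(-1, -1) = 0
  height(10) = 1 + max(0, -1) = 1
  height(26) = 1 + max(-1, -1) = 0
  height(28) = 1 + max(0, -1) = 1
  height(22) = 1 + max(1, 1) = 2
  height(37) = 1 + max(-1, -1) = 0
  height(41) = 1 + max(0, -1) = 1
  height(35) = 1 + max(2, 1) = 3
Height = 3


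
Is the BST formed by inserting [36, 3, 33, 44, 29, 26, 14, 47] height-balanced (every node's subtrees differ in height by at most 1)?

Tree (level-order array): [36, 3, 44, None, 33, None, 47, 29, None, None, None, 26, None, 14]
Definition: a tree is height-balanced if, at every node, |h(left) - h(right)| <= 1 (empty subtree has height -1).
Bottom-up per-node check:
  node 14: h_left=-1, h_right=-1, diff=0 [OK], height=0
  node 26: h_left=0, h_right=-1, diff=1 [OK], height=1
  node 29: h_left=1, h_right=-1, diff=2 [FAIL (|1--1|=2 > 1)], height=2
  node 33: h_left=2, h_right=-1, diff=3 [FAIL (|2--1|=3 > 1)], height=3
  node 3: h_left=-1, h_right=3, diff=4 [FAIL (|-1-3|=4 > 1)], height=4
  node 47: h_left=-1, h_right=-1, diff=0 [OK], height=0
  node 44: h_left=-1, h_right=0, diff=1 [OK], height=1
  node 36: h_left=4, h_right=1, diff=3 [FAIL (|4-1|=3 > 1)], height=5
Node 29 violates the condition: |1 - -1| = 2 > 1.
Result: Not balanced


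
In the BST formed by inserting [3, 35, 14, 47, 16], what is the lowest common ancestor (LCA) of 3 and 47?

Tree insertion order: [3, 35, 14, 47, 16]
Tree (level-order array): [3, None, 35, 14, 47, None, 16]
In a BST, the LCA of p=3, q=47 is the first node v on the
root-to-leaf path with p <= v <= q (go left if both < v, right if both > v).
Walk from root:
  at 3: 3 <= 3 <= 47, this is the LCA
LCA = 3


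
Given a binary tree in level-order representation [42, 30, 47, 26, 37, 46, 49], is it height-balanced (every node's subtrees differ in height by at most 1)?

Tree (level-order array): [42, 30, 47, 26, 37, 46, 49]
Definition: a tree is height-balanced if, at every node, |h(left) - h(right)| <= 1 (empty subtree has height -1).
Bottom-up per-node check:
  node 26: h_left=-1, h_right=-1, diff=0 [OK], height=0
  node 37: h_left=-1, h_right=-1, diff=0 [OK], height=0
  node 30: h_left=0, h_right=0, diff=0 [OK], height=1
  node 46: h_left=-1, h_right=-1, diff=0 [OK], height=0
  node 49: h_left=-1, h_right=-1, diff=0 [OK], height=0
  node 47: h_left=0, h_right=0, diff=0 [OK], height=1
  node 42: h_left=1, h_right=1, diff=0 [OK], height=2
All nodes satisfy the balance condition.
Result: Balanced


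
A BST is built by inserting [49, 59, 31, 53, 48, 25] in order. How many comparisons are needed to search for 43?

Search path for 43: 49 -> 31 -> 48
Found: False
Comparisons: 3


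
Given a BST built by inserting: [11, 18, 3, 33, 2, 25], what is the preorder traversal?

Tree insertion order: [11, 18, 3, 33, 2, 25]
Tree (level-order array): [11, 3, 18, 2, None, None, 33, None, None, 25]
Preorder traversal: [11, 3, 2, 18, 33, 25]


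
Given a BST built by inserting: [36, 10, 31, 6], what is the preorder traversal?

Tree insertion order: [36, 10, 31, 6]
Tree (level-order array): [36, 10, None, 6, 31]
Preorder traversal: [36, 10, 6, 31]


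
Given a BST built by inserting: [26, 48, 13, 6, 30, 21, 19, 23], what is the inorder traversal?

Tree insertion order: [26, 48, 13, 6, 30, 21, 19, 23]
Tree (level-order array): [26, 13, 48, 6, 21, 30, None, None, None, 19, 23]
Inorder traversal: [6, 13, 19, 21, 23, 26, 30, 48]


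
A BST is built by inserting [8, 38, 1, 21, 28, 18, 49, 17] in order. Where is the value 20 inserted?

Starting tree (level order): [8, 1, 38, None, None, 21, 49, 18, 28, None, None, 17]
Insertion path: 8 -> 38 -> 21 -> 18
Result: insert 20 as right child of 18
Final tree (level order): [8, 1, 38, None, None, 21, 49, 18, 28, None, None, 17, 20]


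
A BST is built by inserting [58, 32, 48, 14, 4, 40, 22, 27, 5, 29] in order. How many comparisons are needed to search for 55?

Search path for 55: 58 -> 32 -> 48
Found: False
Comparisons: 3


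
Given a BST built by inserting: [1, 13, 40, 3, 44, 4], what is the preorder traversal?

Tree insertion order: [1, 13, 40, 3, 44, 4]
Tree (level-order array): [1, None, 13, 3, 40, None, 4, None, 44]
Preorder traversal: [1, 13, 3, 4, 40, 44]


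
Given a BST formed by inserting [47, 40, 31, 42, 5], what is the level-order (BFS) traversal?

Tree insertion order: [47, 40, 31, 42, 5]
Tree (level-order array): [47, 40, None, 31, 42, 5]
BFS from the root, enqueuing left then right child of each popped node:
  queue [47] -> pop 47, enqueue [40], visited so far: [47]
  queue [40] -> pop 40, enqueue [31, 42], visited so far: [47, 40]
  queue [31, 42] -> pop 31, enqueue [5], visited so far: [47, 40, 31]
  queue [42, 5] -> pop 42, enqueue [none], visited so far: [47, 40, 31, 42]
  queue [5] -> pop 5, enqueue [none], visited so far: [47, 40, 31, 42, 5]
Result: [47, 40, 31, 42, 5]


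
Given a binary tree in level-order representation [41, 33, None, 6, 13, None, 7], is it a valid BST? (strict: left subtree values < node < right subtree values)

Level-order array: [41, 33, None, 6, 13, None, 7]
Validate using subtree bounds (lo, hi): at each node, require lo < value < hi,
then recurse left with hi=value and right with lo=value.
Preorder trace (stopping at first violation):
  at node 41 with bounds (-inf, +inf): OK
  at node 33 with bounds (-inf, 41): OK
  at node 6 with bounds (-inf, 33): OK
  at node 7 with bounds (6, 33): OK
  at node 13 with bounds (33, 41): VIOLATION
Node 13 violates its bound: not (33 < 13 < 41).
Result: Not a valid BST


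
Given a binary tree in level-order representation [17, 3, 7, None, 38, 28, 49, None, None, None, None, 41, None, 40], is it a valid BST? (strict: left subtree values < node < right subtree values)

Level-order array: [17, 3, 7, None, 38, 28, 49, None, None, None, None, 41, None, 40]
Validate using subtree bounds (lo, hi): at each node, require lo < value < hi,
then recurse left with hi=value and right with lo=value.
Preorder trace (stopping at first violation):
  at node 17 with bounds (-inf, +inf): OK
  at node 3 with bounds (-inf, 17): OK
  at node 38 with bounds (3, 17): VIOLATION
Node 38 violates its bound: not (3 < 38 < 17).
Result: Not a valid BST


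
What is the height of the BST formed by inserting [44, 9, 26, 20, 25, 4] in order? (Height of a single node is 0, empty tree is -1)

Insertion order: [44, 9, 26, 20, 25, 4]
Tree (level-order array): [44, 9, None, 4, 26, None, None, 20, None, None, 25]
Compute height bottom-up (empty subtree = -1):
  height(4) = 1 + max(-1, -1) = 0
  height(25) = 1 + max(-1, -1) = 0
  height(20) = 1 + max(-1, 0) = 1
  height(26) = 1 + max(1, -1) = 2
  height(9) = 1 + max(0, 2) = 3
  height(44) = 1 + max(3, -1) = 4
Height = 4


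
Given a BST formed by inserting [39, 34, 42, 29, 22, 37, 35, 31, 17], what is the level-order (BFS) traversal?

Tree insertion order: [39, 34, 42, 29, 22, 37, 35, 31, 17]
Tree (level-order array): [39, 34, 42, 29, 37, None, None, 22, 31, 35, None, 17]
BFS from the root, enqueuing left then right child of each popped node:
  queue [39] -> pop 39, enqueue [34, 42], visited so far: [39]
  queue [34, 42] -> pop 34, enqueue [29, 37], visited so far: [39, 34]
  queue [42, 29, 37] -> pop 42, enqueue [none], visited so far: [39, 34, 42]
  queue [29, 37] -> pop 29, enqueue [22, 31], visited so far: [39, 34, 42, 29]
  queue [37, 22, 31] -> pop 37, enqueue [35], visited so far: [39, 34, 42, 29, 37]
  queue [22, 31, 35] -> pop 22, enqueue [17], visited so far: [39, 34, 42, 29, 37, 22]
  queue [31, 35, 17] -> pop 31, enqueue [none], visited so far: [39, 34, 42, 29, 37, 22, 31]
  queue [35, 17] -> pop 35, enqueue [none], visited so far: [39, 34, 42, 29, 37, 22, 31, 35]
  queue [17] -> pop 17, enqueue [none], visited so far: [39, 34, 42, 29, 37, 22, 31, 35, 17]
Result: [39, 34, 42, 29, 37, 22, 31, 35, 17]


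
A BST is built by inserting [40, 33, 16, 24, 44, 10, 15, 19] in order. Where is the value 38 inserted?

Starting tree (level order): [40, 33, 44, 16, None, None, None, 10, 24, None, 15, 19]
Insertion path: 40 -> 33
Result: insert 38 as right child of 33
Final tree (level order): [40, 33, 44, 16, 38, None, None, 10, 24, None, None, None, 15, 19]


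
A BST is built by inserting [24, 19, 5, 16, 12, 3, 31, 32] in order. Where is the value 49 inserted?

Starting tree (level order): [24, 19, 31, 5, None, None, 32, 3, 16, None, None, None, None, 12]
Insertion path: 24 -> 31 -> 32
Result: insert 49 as right child of 32
Final tree (level order): [24, 19, 31, 5, None, None, 32, 3, 16, None, 49, None, None, 12]


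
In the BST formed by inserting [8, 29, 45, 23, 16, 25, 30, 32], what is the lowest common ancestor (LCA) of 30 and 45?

Tree insertion order: [8, 29, 45, 23, 16, 25, 30, 32]
Tree (level-order array): [8, None, 29, 23, 45, 16, 25, 30, None, None, None, None, None, None, 32]
In a BST, the LCA of p=30, q=45 is the first node v on the
root-to-leaf path with p <= v <= q (go left if both < v, right if both > v).
Walk from root:
  at 8: both 30 and 45 > 8, go right
  at 29: both 30 and 45 > 29, go right
  at 45: 30 <= 45 <= 45, this is the LCA
LCA = 45


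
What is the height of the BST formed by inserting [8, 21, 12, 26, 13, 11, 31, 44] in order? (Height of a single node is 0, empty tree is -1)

Insertion order: [8, 21, 12, 26, 13, 11, 31, 44]
Tree (level-order array): [8, None, 21, 12, 26, 11, 13, None, 31, None, None, None, None, None, 44]
Compute height bottom-up (empty subtree = -1):
  height(11) = 1 + max(-1, -1) = 0
  height(13) = 1 + max(-1, -1) = 0
  height(12) = 1 + max(0, 0) = 1
  height(44) = 1 + max(-1, -1) = 0
  height(31) = 1 + max(-1, 0) = 1
  height(26) = 1 + max(-1, 1) = 2
  height(21) = 1 + max(1, 2) = 3
  height(8) = 1 + max(-1, 3) = 4
Height = 4


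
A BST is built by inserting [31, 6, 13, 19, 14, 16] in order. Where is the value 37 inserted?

Starting tree (level order): [31, 6, None, None, 13, None, 19, 14, None, None, 16]
Insertion path: 31
Result: insert 37 as right child of 31
Final tree (level order): [31, 6, 37, None, 13, None, None, None, 19, 14, None, None, 16]


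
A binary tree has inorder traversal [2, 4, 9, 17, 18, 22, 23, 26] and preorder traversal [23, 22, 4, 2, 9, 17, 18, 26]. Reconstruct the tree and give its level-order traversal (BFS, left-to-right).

Inorder:  [2, 4, 9, 17, 18, 22, 23, 26]
Preorder: [23, 22, 4, 2, 9, 17, 18, 26]
Algorithm: preorder visits root first, so consume preorder in order;
for each root, split the current inorder slice at that value into
left-subtree inorder and right-subtree inorder, then recurse.
Recursive splits:
  root=23; inorder splits into left=[2, 4, 9, 17, 18, 22], right=[26]
  root=22; inorder splits into left=[2, 4, 9, 17, 18], right=[]
  root=4; inorder splits into left=[2], right=[9, 17, 18]
  root=2; inorder splits into left=[], right=[]
  root=9; inorder splits into left=[], right=[17, 18]
  root=17; inorder splits into left=[], right=[18]
  root=18; inorder splits into left=[], right=[]
  root=26; inorder splits into left=[], right=[]
Reconstructed level-order: [23, 22, 26, 4, 2, 9, 17, 18]
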